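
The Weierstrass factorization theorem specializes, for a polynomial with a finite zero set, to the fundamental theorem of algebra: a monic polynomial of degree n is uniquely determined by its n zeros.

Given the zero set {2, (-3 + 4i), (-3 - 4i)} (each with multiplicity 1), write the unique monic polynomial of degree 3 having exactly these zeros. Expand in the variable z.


The polynomial is p(z) = ∏_{α ∈ S} (z − α), where S = {2, (-3 + 4i), (-3 - 4i)}.
Expanding the product yields: p(z) = z^3 + 4·z^2 + 13·z -50.
Note conjugate pairs combine to real quadratics: (z − (-3+4i))(z − (-3−4i)) = z² + 6z + 25.
The resulting polynomial has degree 3 and real coefficients as required.

p(z) = z^3 + 4·z^2 + 13·z -50.


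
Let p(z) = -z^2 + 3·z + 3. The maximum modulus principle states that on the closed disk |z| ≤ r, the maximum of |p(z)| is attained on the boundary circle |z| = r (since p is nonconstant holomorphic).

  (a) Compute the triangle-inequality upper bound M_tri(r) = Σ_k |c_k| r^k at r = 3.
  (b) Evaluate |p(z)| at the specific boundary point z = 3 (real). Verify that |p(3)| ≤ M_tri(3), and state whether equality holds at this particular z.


Coefficients: c_0 = 3, c_1 = 3, c_2 = -1. Radius r = 3.
Part (a). Triangle bound: M_tri(r) = Σ_k |c_k| r^k
  = |3|·3^0 + |3|·3^1 + |-1|·3^2
  = 3 + 9 + 9 = 21.
This bounds M(r) := max_{|z|=r} |p(z)| from above; equality holds iff all terms c_k z^k can be made to align in phase at a single z on |z|=r.
Part (b). At z = 3 (real, on the circle |z| = r):
  p(3) = (3)·3^0 + (3)·3^1 + (-1)·3^2 = 3.
  |p(3)| = 3.
Check: |p(3)| = 3 ≤ 21 = M_tri(3). ✓ Equality does not hold at z = 3 (the coefficients have mixed signs, so the terms do not all align in phase there).

M_tri(3) = 21; |p(3)| = 3; equality at z=3: no.


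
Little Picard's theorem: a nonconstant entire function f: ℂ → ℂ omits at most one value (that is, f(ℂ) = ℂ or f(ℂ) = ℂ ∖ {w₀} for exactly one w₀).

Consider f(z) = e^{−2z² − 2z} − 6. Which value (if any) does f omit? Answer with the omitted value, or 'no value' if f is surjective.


Little Picard bounds the complement of f(ℂ) to at most one point.
The exponent g(z) = −2z² − 2z is a nonconstant polynomial, hence surjective onto ℂ. So e^{g(z)} takes every value in {e^w : w ∈ ℂ} = ℂ ∖ {0}. Adding -6 shifts the range to ℂ ∖ {-6}. f omits exactly -6.

Omitted value: -6.


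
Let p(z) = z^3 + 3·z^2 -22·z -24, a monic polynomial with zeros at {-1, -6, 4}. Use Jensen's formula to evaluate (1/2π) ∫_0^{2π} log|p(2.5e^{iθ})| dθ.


Zeros: -6, -1, 4; r = 2.5.
Inside |z| < r: -1. Outside (|z| ≥ r): -6, 4.
p(0) = -24, so log|p(0)| = log(24) = 3.1781.
Apply Jensen: I(r) = log|p(0)| + Σ_k log(r/|z_k|), summed over zeros inside |z| < r.
  log(r/|z_k|) for z_k = -1: log(2.5/1) = 0.9163
  Outside zeros (-6, 4) contribute nothing to the Jensen sum.
Sum over inside zeros: 0.9163.
I(r) = log|p(0)| + (inside sum) = 3.1781 + 0.9163 = 4.0943.
Note: since some zeros are outside |z| ≤ r, the simplified n·log(r) form does NOT apply — only the inside zeros contribute.

I(r) ≈ 4.0943.


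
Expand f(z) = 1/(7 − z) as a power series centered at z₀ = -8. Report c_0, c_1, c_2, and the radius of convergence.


Let w = z − z₀, so z = z₀ + w.
Then 7 − z = 7 − (z₀ + w) = (7 − z₀) − w = 15 − w.
f(z) = 1/(15 − w) = (1/(15)) · 1/(1 − w/(15)) = Σ_{n≥0} w^n / (15)^(n+1).
So c_n = 1/(15)^(n+1):
  c_0 = 1/(15)^1 = 1/15.
  c_1 = 1/(15)^2 = 1/225.
  c_2 = 1/(15)^3 = 1/3375.
The series is valid for |w/d| < 1, i.e. |z − z₀| < |d|.
Radius of convergence: R = |7 − z₀| = |15| = 15 (distance from z₀ to the singularity z = 7).

c_0 = 1/15, c_1 = 1/225, c_2 = 1/3375; R = 15.


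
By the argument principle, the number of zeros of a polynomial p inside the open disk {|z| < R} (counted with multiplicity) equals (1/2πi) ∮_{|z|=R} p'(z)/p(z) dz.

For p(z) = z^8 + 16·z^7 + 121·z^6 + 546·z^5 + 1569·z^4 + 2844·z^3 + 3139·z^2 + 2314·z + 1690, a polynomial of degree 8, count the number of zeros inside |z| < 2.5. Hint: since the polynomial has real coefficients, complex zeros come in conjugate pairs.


The zeros of p are: (-2 + 3i), (-2 - 3i), (-3 + 1i), (-3 - 1i), (-3 + 2i), (-3 - 2i), (0 + 1i), (0 - 1i).
Their magnitudes are: 3.606, 3.606, 3.162, 3.162, 3.606, 3.606, 1, 1.
Zeros with |z| < R = 2.5: (0 + 1i), (0 - 1i).
Count = 2.
By the argument principle, (1/2πi) ∮_{|z|=R} p'(z)/p(z) dz equals exactly this count.

Number of zeros inside |z| < 2.5: 2.


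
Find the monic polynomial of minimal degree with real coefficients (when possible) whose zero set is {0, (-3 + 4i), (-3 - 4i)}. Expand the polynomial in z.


The polynomial is p(z) = ∏_{α ∈ S} (z − α), where S = {0, (-3 + 4i), (-3 - 4i)}.
Expanding the product yields: p(z) = z^3 + 6·z^2 + 25·z.
Note conjugate pairs combine to real quadratics: (z − (-3+4i))(z − (-3−4i)) = z² + 6z + 25.
The resulting polynomial has degree 3 and real coefficients as required.

p(z) = z^3 + 6·z^2 + 25·z.


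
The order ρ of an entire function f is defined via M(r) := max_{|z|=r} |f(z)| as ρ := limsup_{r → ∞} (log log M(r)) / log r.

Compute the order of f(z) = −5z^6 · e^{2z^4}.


M(r) = max_{|z|=r} |-5|·|z|^6·|e^{2z^4}| = 5·r^6 · e^{2r^4} (the factors attain their maxima compatibly on |z|=r). Then log M(r) = log 5 + 6·log r + 2r^4, dominated by the last term, so log log M(r) ~ 4·log r. The polynomial factor -5z^6 contributes only a log r term and does not affect the order. ρ = 4.
Therefore ρ = 4.

Order ρ = 4.


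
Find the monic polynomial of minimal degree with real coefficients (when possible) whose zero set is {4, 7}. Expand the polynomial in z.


The polynomial is p(z) = ∏_{α ∈ S} (z − α), where S = {4, 7}.
Expanding the product yields: p(z) = z^2 -11·z + 28.
The resulting polynomial has degree 2 and real coefficients as required.

p(z) = z^2 -11·z + 28.


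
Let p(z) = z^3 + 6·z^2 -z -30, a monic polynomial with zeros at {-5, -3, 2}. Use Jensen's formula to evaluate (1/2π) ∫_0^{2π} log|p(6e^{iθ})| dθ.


Zeros: -5, -3, 2; r = 6.
Inside |z| < r: -5, -3, 2. Outside (|z| ≥ r): ∅.
p(0) = -30, so log|p(0)| = log(30) = 3.4012.
Apply Jensen: I(r) = log|p(0)| + Σ_k log(r/|z_k|), summed over zeros inside |z| < r.
  log(r/|z_k|) for z_k = -5: log(6/5) = 0.1823
  log(r/|z_k|) for z_k = -3: log(6/3) = 0.6931
  log(r/|z_k|) for z_k = 2: log(6/2) = 1.0986
Sum over inside zeros: 1.9741.
I(r) = log|p(0)| + (inside sum) = 3.4012 + 1.9741 = 5.3753.
Closed form (all zeros inside, monic): I(r) = n·log(r) = 3·log(6) = 5.3753. ✓

I(r) ≈ 5.3753.


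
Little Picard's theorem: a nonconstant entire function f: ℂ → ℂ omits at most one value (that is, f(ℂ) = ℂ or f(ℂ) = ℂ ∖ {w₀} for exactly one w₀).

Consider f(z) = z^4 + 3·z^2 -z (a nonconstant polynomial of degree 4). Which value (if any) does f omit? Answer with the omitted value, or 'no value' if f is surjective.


Little Picard bounds the complement of f(ℂ) to at most one point.
For every w ∈ ℂ, the equation p(z) − w = 0 is a nonconstant polynomial in z and hence has at least one root by the fundamental theorem of algebra. So p is surjective onto ℂ, omitting no value.

Omitted value: no value.


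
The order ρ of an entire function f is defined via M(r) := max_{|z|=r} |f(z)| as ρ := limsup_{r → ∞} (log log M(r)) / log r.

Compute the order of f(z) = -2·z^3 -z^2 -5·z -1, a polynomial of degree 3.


|f(z)| ≤ Σ|c_k|·r^k = O(r^3) as r → ∞. Polynomial growth is O(e^{r^ε}) for every ε > 0 (since r^3/e^{r^ε} → 0), so ρ ≤ ε for all ε > 0, i.e. ρ = 0. Every nonconstant polynomial has order 0.
Therefore ρ = 0.

Order ρ = 0.


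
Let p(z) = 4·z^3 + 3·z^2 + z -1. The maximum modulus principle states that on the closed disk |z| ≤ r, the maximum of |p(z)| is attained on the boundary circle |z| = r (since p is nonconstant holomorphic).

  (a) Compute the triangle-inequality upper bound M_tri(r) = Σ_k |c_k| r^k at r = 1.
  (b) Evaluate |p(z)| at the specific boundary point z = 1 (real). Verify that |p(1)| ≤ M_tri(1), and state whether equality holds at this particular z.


Coefficients: c_0 = -1, c_1 = 1, c_2 = 3, c_3 = 4. Radius r = 1.
Part (a). Triangle bound: M_tri(r) = Σ_k |c_k| r^k
  = |-1|·1^0 + |1|·1^1 + |3|·1^2 + |4|·1^3
  = 1 + 1 + 3 + 4 = 9.
This bounds M(r) := max_{|z|=r} |p(z)| from above; equality holds iff all terms c_k z^k can be made to align in phase at a single z on |z|=r.
Part (b). At z = 1 (real, on the circle |z| = r):
  p(1) = (-1)·1^0 + (1)·1^1 + (3)·1^2 + (4)·1^3 = 7.
  |p(1)| = 7.
Check: |p(1)| = 7 ≤ 9 = M_tri(1). ✓ Equality does not hold at z = 1 (the coefficients have mixed signs, so the terms do not all align in phase there).

M_tri(1) = 9; |p(1)| = 7; equality at z=1: no.


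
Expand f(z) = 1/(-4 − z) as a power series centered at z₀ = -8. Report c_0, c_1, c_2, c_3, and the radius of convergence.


Let w = z − z₀, so z = z₀ + w.
Then -4 − z = -4 − (z₀ + w) = (-4 − z₀) − w = 4 − w.
f(z) = 1/(4 − w) = (1/(4)) · 1/(1 − w/(4)) = Σ_{n≥0} w^n / (4)^(n+1).
So c_n = 1/(4)^(n+1):
  c_0 = 1/(4)^1 = 1/4.
  c_1 = 1/(4)^2 = 1/16.
  c_2 = 1/(4)^3 = 1/64.
  c_3 = 1/(4)^4 = 1/256.
The series is valid for |w/d| < 1, i.e. |z − z₀| < |d|.
Radius of convergence: R = |-4 − z₀| = |4| = 4 (distance from z₀ to the singularity z = -4).

c_0 = 1/4, c_1 = 1/16, c_2 = 1/64, c_3 = 1/256; R = 4.


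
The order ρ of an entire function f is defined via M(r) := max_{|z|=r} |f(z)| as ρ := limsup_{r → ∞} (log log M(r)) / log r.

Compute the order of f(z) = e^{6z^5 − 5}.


|e^{6z^5 − 5}| = e^{Re(6·z^5) + -5} ≤ e^{6|z|^5 + -5} = e^{6r^5 + -5} on |z| = r, so ρ ≤ 5. Choosing z on |z|=r so that 6·z^5 is real positive (always possible by picking arg z appropriately) gives |f(z)| = e^{6r^5 + -5}, matching the bound. The additive constant -5 does not affect log log M(r) ~ 5·log r. Hence ρ = 5.
Therefore ρ = 5.

Order ρ = 5.


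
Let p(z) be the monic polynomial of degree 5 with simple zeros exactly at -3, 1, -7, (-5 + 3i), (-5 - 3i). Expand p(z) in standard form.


The polynomial is p(z) = ∏_{α ∈ S} (z − α), where S = {-3, 1, -7, (-5 + 3i), (-5 - 3i)}.
Expanding the product yields: p(z) = z^5 + 19·z^4 + 135·z^3 + 395·z^2 + 164·z -714.
Note conjugate pairs combine to real quadratics: (z − (-5+3i))(z − (-5−3i)) = z² + 10z + 34.
The resulting polynomial has degree 5 and real coefficients as required.

p(z) = z^5 + 19·z^4 + 135·z^3 + 395·z^2 + 164·z -714.


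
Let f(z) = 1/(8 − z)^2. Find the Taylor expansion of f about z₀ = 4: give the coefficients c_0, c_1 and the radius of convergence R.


Let w = z − z₀, so z = z₀ + w.
Then 8 − z = 8 − (z₀ + w) = (8 − z₀) − w = 4 − w.
f(z) = 1/(4 − w)^2 = (1/(4)^2) · (1 − w/(4))^{−2}.
By the binomial series (1−u)^{−2} = Σ_{n≥0} C(n+1, 1) u^n for |u|<1, with u = w/(4):
  c_n = C(n+1, 1) / (4)^(n+2).
  c_0 = 1/(4)^2 = 1/16.
  c_1 = 2/(4)^3 = 1/32.
The series is valid for |w/d| < 1, i.e. |z − z₀| < |d|.
Radius of convergence: R = |8 − z₀| = |4| = 4 (distance from z₀ to the singularity z = 8).

c_0 = 1/16, c_1 = 1/32; R = 4.


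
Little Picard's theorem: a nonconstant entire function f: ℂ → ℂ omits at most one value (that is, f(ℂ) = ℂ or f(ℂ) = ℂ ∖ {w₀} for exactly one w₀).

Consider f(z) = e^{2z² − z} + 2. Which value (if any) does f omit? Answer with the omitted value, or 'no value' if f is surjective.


Little Picard bounds the complement of f(ℂ) to at most one point.
The exponent g(z) = 2z² − z is a nonconstant polynomial, hence surjective onto ℂ. So e^{g(z)} takes every value in {e^w : w ∈ ℂ} = ℂ ∖ {0}. Adding 2 shifts the range to ℂ ∖ {2}. f omits exactly 2.

Omitted value: 2.


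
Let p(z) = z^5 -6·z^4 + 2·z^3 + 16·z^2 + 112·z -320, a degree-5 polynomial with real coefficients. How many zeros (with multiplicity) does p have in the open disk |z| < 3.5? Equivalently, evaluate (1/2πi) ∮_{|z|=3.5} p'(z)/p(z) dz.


The zeros of p are: (-2 + 2i), (-2 - 2i), 4, (3 + 1i), (3 - 1i).
Their magnitudes are: 2.828, 2.828, 4, 3.162, 3.162.
Zeros with |z| < R = 3.5: (-2 + 2i), (-2 - 2i), (3 + 1i), (3 - 1i).
Count = 4.
By the argument principle, (1/2πi) ∮_{|z|=R} p'(z)/p(z) dz equals exactly this count.

Number of zeros inside |z| < 3.5: 4.


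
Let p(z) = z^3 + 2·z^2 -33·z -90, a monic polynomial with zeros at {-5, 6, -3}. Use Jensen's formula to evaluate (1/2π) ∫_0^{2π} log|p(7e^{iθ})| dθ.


Zeros: -5, -3, 6; r = 7.
Inside |z| < r: -5, -3, 6. Outside (|z| ≥ r): ∅.
p(0) = -90, so log|p(0)| = log(90) = 4.4998.
Apply Jensen: I(r) = log|p(0)| + Σ_k log(r/|z_k|), summed over zeros inside |z| < r.
  log(r/|z_k|) for z_k = -5: log(7/5) = 0.3365
  log(r/|z_k|) for z_k = 6: log(7/6) = 0.1542
  log(r/|z_k|) for z_k = -3: log(7/3) = 0.8473
Sum over inside zeros: 1.3379.
I(r) = log|p(0)| + (inside sum) = 4.4998 + 1.3379 = 5.8377.
Closed form (all zeros inside, monic): I(r) = n·log(r) = 3·log(7) = 5.8377. ✓

I(r) ≈ 5.8377.


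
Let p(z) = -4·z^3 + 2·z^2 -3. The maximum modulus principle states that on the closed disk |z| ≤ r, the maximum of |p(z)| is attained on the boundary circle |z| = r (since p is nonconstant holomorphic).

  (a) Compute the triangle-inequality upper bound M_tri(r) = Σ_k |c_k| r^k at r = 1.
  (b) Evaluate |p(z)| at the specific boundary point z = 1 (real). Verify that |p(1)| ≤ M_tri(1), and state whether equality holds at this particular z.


Coefficients: c_0 = -3, c_1 = 0, c_2 = 2, c_3 = -4. Radius r = 1.
Part (a). Triangle bound: M_tri(r) = Σ_k |c_k| r^k
  = |-3|·1^0 + |0|·1^1 + |2|·1^2 + |-4|·1^3
  = 3 + 0 + 2 + 4 = 9.
This bounds M(r) := max_{|z|=r} |p(z)| from above; equality holds iff all terms c_k z^k can be made to align in phase at a single z on |z|=r.
Part (b). At z = 1 (real, on the circle |z| = r):
  p(1) = (-3)·1^0 + (0)·1^1 + (2)·1^2 + (-4)·1^3 = -5.
  |p(1)| = 5.
Check: |p(1)| = 5 ≤ 9 = M_tri(1). ✓ Equality does not hold at z = 1 (the coefficients have mixed signs, so the terms do not all align in phase there).

M_tri(1) = 9; |p(1)| = 5; equality at z=1: no.


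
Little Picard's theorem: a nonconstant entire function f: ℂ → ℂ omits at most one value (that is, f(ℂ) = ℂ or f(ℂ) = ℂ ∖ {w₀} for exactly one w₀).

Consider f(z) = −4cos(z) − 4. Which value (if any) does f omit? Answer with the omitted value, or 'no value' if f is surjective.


Little Picard bounds the complement of f(ℂ) to at most one point.
cos is entire and surjective onto ℂ: for every w ∈ ℂ, cos(ζ) = w has a solution ζ ∈ ℂ (e.g., via the complex inverse arccos). With ζ = z this gives z = ζ/(1). Then -4·cos(z) takes every value in -4·ℂ = ℂ, and adding -4 is a bijection of ℂ. So f is surjective and omits no value. (Note: only on the real line is cos bounded by [−1, 1].)

Omitted value: no value.


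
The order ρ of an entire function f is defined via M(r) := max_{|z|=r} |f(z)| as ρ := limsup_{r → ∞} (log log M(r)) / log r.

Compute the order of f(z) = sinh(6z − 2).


sinh(w) is a linear combination of e^{iw} and e^{−iw} (or e^w, e^{−w} in the hyperbolic case), so |sinh(w)| ≤ e^{|w|}. With w = 6z − 2, |w| ≤ 6|z| + 2 = 6r + 2 on |z| = r, giving M(r) ≤ e^{6r + 2}, so ρ ≤ 1. On a suitable ray (z = it for sin/cos; z = t for sinh/cosh, t real → ∞), |sinh(6z − 2)| grows like e^{6|t|}/2, so ρ ≥ 1. Hence ρ = 1.
Therefore ρ = 1.

Order ρ = 1.


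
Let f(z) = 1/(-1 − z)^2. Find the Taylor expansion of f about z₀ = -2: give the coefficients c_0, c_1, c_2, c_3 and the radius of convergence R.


Let w = z − z₀, so z = z₀ + w.
Then -1 − z = -1 − (z₀ + w) = (-1 − z₀) − w = 1 − w.
f(z) = 1/(1 − w)^2 = (1/(1)^2) · (1 − w/(1))^{−2}.
By the binomial series (1−u)^{−2} = Σ_{n≥0} C(n+1, 1) u^n for |u|<1, with u = w/(1):
  c_n = C(n+1, 1) / (1)^(n+2).
  c_0 = 1/(1)^2 = 1.
  c_1 = 2/(1)^3 = 2.
  c_2 = 3/(1)^4 = 3.
  c_3 = 4/(1)^5 = 4.
The series is valid for |w/d| < 1, i.e. |z − z₀| < |d|.
Radius of convergence: R = |-1 − z₀| = |1| = 1 (distance from z₀ to the singularity z = -1).

c_0 = 1, c_1 = 2, c_2 = 3, c_3 = 4; R = 1.


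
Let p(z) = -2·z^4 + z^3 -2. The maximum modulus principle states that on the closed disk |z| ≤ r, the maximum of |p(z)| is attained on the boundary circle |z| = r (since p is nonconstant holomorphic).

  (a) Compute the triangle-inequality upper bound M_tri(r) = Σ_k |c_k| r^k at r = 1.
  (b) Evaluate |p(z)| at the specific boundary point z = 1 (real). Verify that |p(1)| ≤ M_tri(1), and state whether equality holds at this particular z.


Coefficients: c_0 = -2, c_1 = 0, c_2 = 0, c_3 = 1, c_4 = -2. Radius r = 1.
Part (a). Triangle bound: M_tri(r) = Σ_k |c_k| r^k
  = |-2|·1^0 + |0|·1^1 + |0|·1^2 + |1|·1^3 + |-2|·1^4
  = 2 + 0 + 0 + 1 + 2 = 5.
This bounds M(r) := max_{|z|=r} |p(z)| from above; equality holds iff all terms c_k z^k can be made to align in phase at a single z on |z|=r.
Part (b). At z = 1 (real, on the circle |z| = r):
  p(1) = (-2)·1^0 + (0)·1^1 + (0)·1^2 + (1)·1^3 + (-2)·1^4 = -3.
  |p(1)| = 3.
Check: |p(1)| = 3 ≤ 5 = M_tri(1). ✓ Equality does not hold at z = 1 (the coefficients have mixed signs, so the terms do not all align in phase there).

M_tri(1) = 5; |p(1)| = 3; equality at z=1: no.


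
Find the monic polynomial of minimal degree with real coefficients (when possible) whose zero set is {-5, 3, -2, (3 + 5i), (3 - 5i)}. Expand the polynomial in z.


The polynomial is p(z) = ∏_{α ∈ S} (z − α), where S = {-5, 3, -2, (3 + 5i), (3 - 5i)}.
Expanding the product yields: p(z) = z^5 -2·z^4 -z^3 + 172·z^2 -194·z -1020.
Note conjugate pairs combine to real quadratics: (z − (3+5i))(z − (3−5i)) = z² − 6z + 34.
The resulting polynomial has degree 5 and real coefficients as required.

p(z) = z^5 -2·z^4 -z^3 + 172·z^2 -194·z -1020.


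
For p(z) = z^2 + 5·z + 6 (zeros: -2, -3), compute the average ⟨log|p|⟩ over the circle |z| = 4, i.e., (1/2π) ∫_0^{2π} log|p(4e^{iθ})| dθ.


Zeros: -3, -2; r = 4.
Inside |z| < r: -3, -2. Outside (|z| ≥ r): ∅.
p(0) = 6, so log|p(0)| = log(6) = 1.7918.
Apply Jensen: I(r) = log|p(0)| + Σ_k log(r/|z_k|), summed over zeros inside |z| < r.
  log(r/|z_k|) for z_k = -2: log(4/2) = 0.6931
  log(r/|z_k|) for z_k = -3: log(4/3) = 0.2877
Sum over inside zeros: 0.9808.
I(r) = log|p(0)| + (inside sum) = 1.7918 + 0.9808 = 2.7726.
Closed form (all zeros inside, monic): I(r) = n·log(r) = 2·log(4) = 2.7726. ✓

I(r) ≈ 2.7726.


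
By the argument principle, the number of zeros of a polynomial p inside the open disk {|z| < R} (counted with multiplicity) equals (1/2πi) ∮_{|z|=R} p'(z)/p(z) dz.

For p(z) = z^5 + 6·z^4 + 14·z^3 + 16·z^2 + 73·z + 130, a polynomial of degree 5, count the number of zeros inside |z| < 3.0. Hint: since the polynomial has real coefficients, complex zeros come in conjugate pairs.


The zeros of p are: (-3 + 2i), (-3 - 2i), -2, (1 + 2i), (1 - 2i).
Their magnitudes are: 3.606, 3.606, 2, 2.236, 2.236.
Zeros with |z| < R = 3.0: -2, (1 + 2i), (1 - 2i).
Count = 3.
By the argument principle, (1/2πi) ∮_{|z|=R} p'(z)/p(z) dz equals exactly this count.

Number of zeros inside |z| < 3.0: 3.


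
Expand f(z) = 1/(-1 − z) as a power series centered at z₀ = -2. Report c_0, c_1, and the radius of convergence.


Let w = z − z₀, so z = z₀ + w.
Then -1 − z = -1 − (z₀ + w) = (-1 − z₀) − w = 1 − w.
f(z) = 1/(1 − w) = (1/(1)) · 1/(1 − w/(1)) = Σ_{n≥0} w^n / (1)^(n+1).
So c_n = 1/(1)^(n+1):
  c_0 = 1/(1)^1 = 1.
  c_1 = 1/(1)^2 = 1.
The series is valid for |w/d| < 1, i.e. |z − z₀| < |d|.
Radius of convergence: R = |-1 − z₀| = |1| = 1 (distance from z₀ to the singularity z = -1).

c_0 = 1, c_1 = 1; R = 1.


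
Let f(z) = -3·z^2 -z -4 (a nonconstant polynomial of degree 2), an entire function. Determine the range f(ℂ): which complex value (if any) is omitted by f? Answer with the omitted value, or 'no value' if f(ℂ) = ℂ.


Little Picard bounds the complement of f(ℂ) to at most one point.
For every w ∈ ℂ, the equation p(z) − w = 0 is a nonconstant polynomial in z and hence has at least one root by the fundamental theorem of algebra. So p is surjective onto ℂ, omitting no value.

Omitted value: no value.


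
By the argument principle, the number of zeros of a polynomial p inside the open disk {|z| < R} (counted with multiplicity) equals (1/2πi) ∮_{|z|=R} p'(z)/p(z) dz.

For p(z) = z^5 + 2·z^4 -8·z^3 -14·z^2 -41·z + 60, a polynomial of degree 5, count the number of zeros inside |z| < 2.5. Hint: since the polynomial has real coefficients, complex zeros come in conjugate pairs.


The zeros of p are: 1, -4, (-1 + 2i), (-1 - 2i), 3.
Their magnitudes are: 1, 4, 2.236, 2.236, 3.
Zeros with |z| < R = 2.5: 1, (-1 + 2i), (-1 - 2i).
Count = 3.
By the argument principle, (1/2πi) ∮_{|z|=R} p'(z)/p(z) dz equals exactly this count.

Number of zeros inside |z| < 2.5: 3.


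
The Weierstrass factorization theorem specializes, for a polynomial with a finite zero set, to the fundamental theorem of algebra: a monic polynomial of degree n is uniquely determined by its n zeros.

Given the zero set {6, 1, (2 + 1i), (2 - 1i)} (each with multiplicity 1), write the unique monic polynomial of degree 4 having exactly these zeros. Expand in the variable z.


The polynomial is p(z) = ∏_{α ∈ S} (z − α), where S = {6, 1, (2 + 1i), (2 - 1i)}.
Expanding the product yields: p(z) = z^4 -11·z^3 + 39·z^2 -59·z + 30.
Note conjugate pairs combine to real quadratics: (z − (2+1i))(z − (2−1i)) = z² − 4z + 5.
The resulting polynomial has degree 4 and real coefficients as required.

p(z) = z^4 -11·z^3 + 39·z^2 -59·z + 30.


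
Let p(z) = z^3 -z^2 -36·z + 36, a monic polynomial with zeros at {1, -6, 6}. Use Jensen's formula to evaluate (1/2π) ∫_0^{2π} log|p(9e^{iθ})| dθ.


Zeros: -6, 1, 6; r = 9.
Inside |z| < r: -6, 1, 6. Outside (|z| ≥ r): ∅.
p(0) = 36, so log|p(0)| = log(36) = 3.5835.
Apply Jensen: I(r) = log|p(0)| + Σ_k log(r/|z_k|), summed over zeros inside |z| < r.
  log(r/|z_k|) for z_k = 1: log(9/1) = 2.1972
  log(r/|z_k|) for z_k = -6: log(9/6) = 0.4055
  log(r/|z_k|) for z_k = 6: log(9/6) = 0.4055
Sum over inside zeros: 3.0082.
I(r) = log|p(0)| + (inside sum) = 3.5835 + 3.0082 = 6.5917.
Closed form (all zeros inside, monic): I(r) = n·log(r) = 3·log(9) = 6.5917. ✓

I(r) ≈ 6.5917.


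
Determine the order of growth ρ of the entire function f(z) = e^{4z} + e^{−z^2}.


Each summand is entire of order 1 and 2 respectively (as in the single-exponential case). The order of a sum is at most the max of the orders, so ρ ≤ 2. For the lower bound: on |z|=r choose arg z so that -1z^2 is real positive; then |e^{-1z^2}| = e^{1r^2} while |e^{4z}| ≤ e^{4r^1} = o(e^{1r^2}). So |f| ≥ e^{1r^2}(1 − o(1)) and ρ ≥ 2. Hence ρ = max(1, 2) = 2.
Therefore ρ = 2.

Order ρ = 2.


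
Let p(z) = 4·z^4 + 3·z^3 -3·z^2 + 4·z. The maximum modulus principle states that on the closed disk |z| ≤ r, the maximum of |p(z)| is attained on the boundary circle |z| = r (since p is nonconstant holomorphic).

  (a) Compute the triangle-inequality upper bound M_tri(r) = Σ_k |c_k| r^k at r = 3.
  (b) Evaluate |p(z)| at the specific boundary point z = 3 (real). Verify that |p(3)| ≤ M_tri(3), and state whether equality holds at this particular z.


Coefficients: c_0 = 0, c_1 = 4, c_2 = -3, c_3 = 3, c_4 = 4. Radius r = 3.
Part (a). Triangle bound: M_tri(r) = Σ_k |c_k| r^k
  = |0|·3^0 + |4|·3^1 + |-3|·3^2 + |3|·3^3 + |4|·3^4
  = 0 + 12 + 27 + 81 + 324 = 444.
This bounds M(r) := max_{|z|=r} |p(z)| from above; equality holds iff all terms c_k z^k can be made to align in phase at a single z on |z|=r.
Part (b). At z = 3 (real, on the circle |z| = r):
  p(3) = (0)·3^0 + (4)·3^1 + (-3)·3^2 + (3)·3^3 + (4)·3^4 = 390.
  |p(3)| = 390.
Check: |p(3)| = 390 ≤ 444 = M_tri(3). ✓ Equality does not hold at z = 3 (the coefficients have mixed signs, so the terms do not all align in phase there).

M_tri(3) = 444; |p(3)| = 390; equality at z=3: no.


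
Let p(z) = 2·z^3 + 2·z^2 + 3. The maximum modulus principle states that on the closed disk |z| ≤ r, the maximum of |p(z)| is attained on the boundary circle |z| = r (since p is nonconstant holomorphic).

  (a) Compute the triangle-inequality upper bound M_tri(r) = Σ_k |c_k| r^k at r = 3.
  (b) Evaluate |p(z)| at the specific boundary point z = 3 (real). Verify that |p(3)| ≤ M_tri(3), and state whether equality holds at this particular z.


Coefficients: c_0 = 3, c_1 = 0, c_2 = 2, c_3 = 2. Radius r = 3.
Part (a). Triangle bound: M_tri(r) = Σ_k |c_k| r^k
  = |3|·3^0 + |0|·3^1 + |2|·3^2 + |2|·3^3
  = 3 + 0 + 18 + 54 = 75.
This bounds M(r) := max_{|z|=r} |p(z)| from above; equality holds iff all terms c_k z^k can be made to align in phase at a single z on |z|=r.
Part (b). At z = 3 (real, on the circle |z| = r):
  p(3) = (3)·3^0 + (0)·3^1 + (2)·3^2 + (2)·3^3 = 75.
  |p(3)| = 75.
Since all nonzero coefficients share the same sign, |p(3)| = 75 = M_tri(3); the triangle bound is attained at z = 3, so in fact M(r) = 75.

M_tri(3) = 75; |p(3)| = 75; equality at z=3: yes.


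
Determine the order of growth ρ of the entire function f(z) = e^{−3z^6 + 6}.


|e^{−3z^6 + 6}| = e^{Re(-3·z^6) + 6} ≤ e^{3|z|^6 + 6} = e^{3r^6 + 6} on |z| = r, so ρ ≤ 6. Choosing z on |z|=r so that -3·z^6 is real positive (always possible by picking arg z appropriately) gives |f(z)| = e^{3r^6 + 6}, matching the bound. The additive constant 6 does not affect log log M(r) ~ 6·log r. Hence ρ = 6.
Therefore ρ = 6.

Order ρ = 6.


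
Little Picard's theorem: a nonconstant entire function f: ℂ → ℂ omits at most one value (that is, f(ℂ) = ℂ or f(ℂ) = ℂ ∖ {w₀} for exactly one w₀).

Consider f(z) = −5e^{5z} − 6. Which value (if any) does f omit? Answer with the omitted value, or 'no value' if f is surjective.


Little Picard bounds the complement of f(ℂ) to at most one point.
e^{5z} is never zero on ℂ, so -5·e^{5z} takes every value in ℂ ∖ {0}. Adding -6 shifts the range to ℂ ∖ {-6}. Thus f omits exactly the value -6.

Omitted value: -6.


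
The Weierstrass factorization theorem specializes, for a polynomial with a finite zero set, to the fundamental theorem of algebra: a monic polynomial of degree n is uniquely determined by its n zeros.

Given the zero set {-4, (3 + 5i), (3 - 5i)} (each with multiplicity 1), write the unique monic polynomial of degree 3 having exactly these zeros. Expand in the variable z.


The polynomial is p(z) = ∏_{α ∈ S} (z − α), where S = {-4, (3 + 5i), (3 - 5i)}.
Expanding the product yields: p(z) = z^3 -2·z^2 + 10·z + 136.
Note conjugate pairs combine to real quadratics: (z − (3+5i))(z − (3−5i)) = z² − 6z + 34.
The resulting polynomial has degree 3 and real coefficients as required.

p(z) = z^3 -2·z^2 + 10·z + 136.


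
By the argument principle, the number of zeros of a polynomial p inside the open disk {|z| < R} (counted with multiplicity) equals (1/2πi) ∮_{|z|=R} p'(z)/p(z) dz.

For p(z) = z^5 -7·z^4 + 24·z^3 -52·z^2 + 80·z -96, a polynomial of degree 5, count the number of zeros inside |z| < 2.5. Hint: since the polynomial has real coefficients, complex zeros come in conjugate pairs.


The zeros of p are: (2 + 2i), (2 - 2i), (0 + 2i), (0 - 2i), 3.
Their magnitudes are: 2.828, 2.828, 2, 2, 3.
Zeros with |z| < R = 2.5: (0 + 2i), (0 - 2i).
Count = 2.
By the argument principle, (1/2πi) ∮_{|z|=R} p'(z)/p(z) dz equals exactly this count.

Number of zeros inside |z| < 2.5: 2.


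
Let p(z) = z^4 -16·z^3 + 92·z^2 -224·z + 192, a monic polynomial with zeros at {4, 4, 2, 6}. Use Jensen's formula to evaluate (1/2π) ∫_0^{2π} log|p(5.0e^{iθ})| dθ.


Zeros: 2, 4, 4, 6; r = 5.0.
Inside |z| < r: 2, 4, 4. Outside (|z| ≥ r): 6.
p(0) = 192, so log|p(0)| = log(192) = 5.2575.
Apply Jensen: I(r) = log|p(0)| + Σ_k log(r/|z_k|), summed over zeros inside |z| < r.
  log(r/|z_k|) for z_k = 4: log(5.0/4) = 0.2231
  log(r/|z_k|) for z_k = 4: log(5.0/4) = 0.2231
  log(r/|z_k|) for z_k = 2: log(5.0/2) = 0.9163
  Outside zeros (6) contribute nothing to the Jensen sum.
Sum over inside zeros: 1.3626.
I(r) = log|p(0)| + (inside sum) = 5.2575 + 1.3626 = 6.6201.
Note: since some zeros are outside |z| ≤ r, the simplified n·log(r) form does NOT apply — only the inside zeros contribute.

I(r) ≈ 6.6201.


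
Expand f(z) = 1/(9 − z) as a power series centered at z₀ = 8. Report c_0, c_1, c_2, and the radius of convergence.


Let w = z − z₀, so z = z₀ + w.
Then 9 − z = 9 − (z₀ + w) = (9 − z₀) − w = 1 − w.
f(z) = 1/(1 − w) = (1/(1)) · 1/(1 − w/(1)) = Σ_{n≥0} w^n / (1)^(n+1).
So c_n = 1/(1)^(n+1):
  c_0 = 1/(1)^1 = 1.
  c_1 = 1/(1)^2 = 1.
  c_2 = 1/(1)^3 = 1.
The series is valid for |w/d| < 1, i.e. |z − z₀| < |d|.
Radius of convergence: R = |9 − z₀| = |1| = 1 (distance from z₀ to the singularity z = 9).

c_0 = 1, c_1 = 1, c_2 = 1; R = 1.


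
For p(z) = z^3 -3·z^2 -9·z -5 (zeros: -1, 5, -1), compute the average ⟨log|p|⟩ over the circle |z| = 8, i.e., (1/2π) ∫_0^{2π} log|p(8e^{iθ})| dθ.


Zeros: -1, -1, 5; r = 8.
Inside |z| < r: -1, -1, 5. Outside (|z| ≥ r): ∅.
p(0) = -5, so log|p(0)| = log(5) = 1.6094.
Apply Jensen: I(r) = log|p(0)| + Σ_k log(r/|z_k|), summed over zeros inside |z| < r.
  log(r/|z_k|) for z_k = -1: log(8/1) = 2.0794
  log(r/|z_k|) for z_k = 5: log(8/5) = 0.4700
  log(r/|z_k|) for z_k = -1: log(8/1) = 2.0794
Sum over inside zeros: 4.6289.
I(r) = log|p(0)| + (inside sum) = 1.6094 + 4.6289 = 6.2383.
Closed form (all zeros inside, monic): I(r) = n·log(r) = 3·log(8) = 6.2383. ✓

I(r) ≈ 6.2383.


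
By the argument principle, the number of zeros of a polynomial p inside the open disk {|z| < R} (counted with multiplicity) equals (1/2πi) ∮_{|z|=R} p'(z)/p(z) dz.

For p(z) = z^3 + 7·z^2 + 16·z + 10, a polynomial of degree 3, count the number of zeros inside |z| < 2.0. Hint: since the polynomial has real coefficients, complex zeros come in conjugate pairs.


The zeros of p are: (-3 + 1i), (-3 - 1i), -1.
Their magnitudes are: 3.162, 3.162, 1.
Zeros with |z| < R = 2.0: -1.
Count = 1.
By the argument principle, (1/2πi) ∮_{|z|=R} p'(z)/p(z) dz equals exactly this count.

Number of zeros inside |z| < 2.0: 1.


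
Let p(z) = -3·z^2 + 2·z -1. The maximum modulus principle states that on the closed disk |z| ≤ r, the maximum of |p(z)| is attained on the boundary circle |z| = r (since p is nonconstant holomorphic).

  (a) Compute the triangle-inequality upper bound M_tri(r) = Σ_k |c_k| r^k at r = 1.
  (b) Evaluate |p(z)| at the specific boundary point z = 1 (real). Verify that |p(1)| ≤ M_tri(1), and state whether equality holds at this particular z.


Coefficients: c_0 = -1, c_1 = 2, c_2 = -3. Radius r = 1.
Part (a). Triangle bound: M_tri(r) = Σ_k |c_k| r^k
  = |-1|·1^0 + |2|·1^1 + |-3|·1^2
  = 1 + 2 + 3 = 6.
This bounds M(r) := max_{|z|=r} |p(z)| from above; equality holds iff all terms c_k z^k can be made to align in phase at a single z on |z|=r.
Part (b). At z = 1 (real, on the circle |z| = r):
  p(1) = (-1)·1^0 + (2)·1^1 + (-3)·1^2 = -2.
  |p(1)| = 2.
Check: |p(1)| = 2 ≤ 6 = M_tri(1). ✓ Equality does not hold at z = 1 (the coefficients have mixed signs, so the terms do not all align in phase there).

M_tri(1) = 6; |p(1)| = 2; equality at z=1: no.


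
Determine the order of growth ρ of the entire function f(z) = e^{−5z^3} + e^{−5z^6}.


Each summand is entire of order 3 and 6 respectively (as in the single-exponential case). The order of a sum is at most the max of the orders, so ρ ≤ 6. For the lower bound: on |z|=r choose arg z so that -5z^6 is real positive; then |e^{-5z^6}| = e^{5r^6} while |e^{-5z^3}| ≤ e^{5r^3} = o(e^{5r^6}). So |f| ≥ e^{5r^6}(1 − o(1)) and ρ ≥ 6. Hence ρ = max(3, 6) = 6.
Therefore ρ = 6.

Order ρ = 6.


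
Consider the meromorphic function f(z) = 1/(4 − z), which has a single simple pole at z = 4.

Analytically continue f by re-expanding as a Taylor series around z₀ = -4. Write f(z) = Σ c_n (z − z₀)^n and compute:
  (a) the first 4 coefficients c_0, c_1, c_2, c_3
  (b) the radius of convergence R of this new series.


Let w = z − z₀, so z = z₀ + w.
Then 4 − z = 4 − (z₀ + w) = (4 − z₀) − w = 8 − w.
f(z) = 1/(8 − w) = (1/(8)) · 1/(1 − w/(8)) = Σ_{n≥0} w^n / (8)^(n+1).
So c_n = 1/(8)^(n+1):
  c_0 = 1/(8)^1 = 1/8.
  c_1 = 1/(8)^2 = 1/64.
  c_2 = 1/(8)^3 = 1/512.
  c_3 = 1/(8)^4 = 1/4096.
The series is valid for |w/d| < 1, i.e. |z − z₀| < |d|.
Radius of convergence: R = |4 − z₀| = |8| = 8 (distance from z₀ to the singularity z = 4).

c_0 = 1/8, c_1 = 1/64, c_2 = 1/512, c_3 = 1/4096; R = 8.


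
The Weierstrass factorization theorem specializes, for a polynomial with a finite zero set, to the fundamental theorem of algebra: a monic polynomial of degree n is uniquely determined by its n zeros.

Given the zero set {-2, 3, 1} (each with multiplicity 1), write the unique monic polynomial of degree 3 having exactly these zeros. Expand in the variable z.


The polynomial is p(z) = ∏_{α ∈ S} (z − α), where S = {-2, 3, 1}.
Expanding the product yields: p(z) = z^3 -2·z^2 -5·z + 6.
The resulting polynomial has degree 3 and real coefficients as required.

p(z) = z^3 -2·z^2 -5·z + 6.


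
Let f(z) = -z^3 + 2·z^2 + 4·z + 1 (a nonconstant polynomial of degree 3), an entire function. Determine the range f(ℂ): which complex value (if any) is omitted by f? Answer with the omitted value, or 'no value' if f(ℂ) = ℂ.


Little Picard bounds the complement of f(ℂ) to at most one point.
For every w ∈ ℂ, the equation p(z) − w = 0 is a nonconstant polynomial in z and hence has at least one root by the fundamental theorem of algebra. So p is surjective onto ℂ, omitting no value.

Omitted value: no value.


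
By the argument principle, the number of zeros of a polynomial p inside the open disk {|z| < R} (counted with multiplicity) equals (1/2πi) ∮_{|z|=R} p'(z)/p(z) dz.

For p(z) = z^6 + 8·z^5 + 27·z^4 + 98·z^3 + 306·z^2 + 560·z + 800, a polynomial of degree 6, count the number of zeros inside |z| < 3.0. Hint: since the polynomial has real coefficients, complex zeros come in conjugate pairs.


The zeros of p are: (1 + 3i), (1 - 3i), -4, (-1 + 2i), (-1 - 2i), -4.
Their magnitudes are: 3.162, 3.162, 4, 2.236, 2.236, 4.
Zeros with |z| < R = 3.0: (-1 + 2i), (-1 - 2i).
Count = 2.
By the argument principle, (1/2πi) ∮_{|z|=R} p'(z)/p(z) dz equals exactly this count.

Number of zeros inside |z| < 3.0: 2.


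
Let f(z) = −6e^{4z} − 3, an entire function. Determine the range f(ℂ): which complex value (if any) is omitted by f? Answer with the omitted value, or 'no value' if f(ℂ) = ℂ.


Little Picard bounds the complement of f(ℂ) to at most one point.
e^{4z} is never zero on ℂ, so -6·e^{4z} takes every value in ℂ ∖ {0}. Adding -3 shifts the range to ℂ ∖ {-3}. Thus f omits exactly the value -3.

Omitted value: -3.


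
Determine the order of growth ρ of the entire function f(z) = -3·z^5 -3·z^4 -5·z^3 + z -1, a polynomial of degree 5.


|f(z)| ≤ Σ|c_k|·r^k = O(r^5) as r → ∞. Polynomial growth is O(e^{r^ε}) for every ε > 0 (since r^5/e^{r^ε} → 0), so ρ ≤ ε for all ε > 0, i.e. ρ = 0. Every nonconstant polynomial has order 0.
Therefore ρ = 0.

Order ρ = 0.


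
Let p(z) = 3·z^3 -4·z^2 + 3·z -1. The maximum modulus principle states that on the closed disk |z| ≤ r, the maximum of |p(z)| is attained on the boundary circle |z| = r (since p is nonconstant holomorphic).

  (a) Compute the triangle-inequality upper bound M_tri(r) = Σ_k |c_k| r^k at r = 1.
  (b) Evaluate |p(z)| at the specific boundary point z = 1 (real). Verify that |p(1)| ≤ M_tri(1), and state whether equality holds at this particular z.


Coefficients: c_0 = -1, c_1 = 3, c_2 = -4, c_3 = 3. Radius r = 1.
Part (a). Triangle bound: M_tri(r) = Σ_k |c_k| r^k
  = |-1|·1^0 + |3|·1^1 + |-4|·1^2 + |3|·1^3
  = 1 + 3 + 4 + 3 = 11.
This bounds M(r) := max_{|z|=r} |p(z)| from above; equality holds iff all terms c_k z^k can be made to align in phase at a single z on |z|=r.
Part (b). At z = 1 (real, on the circle |z| = r):
  p(1) = (-1)·1^0 + (3)·1^1 + (-4)·1^2 + (3)·1^3 = 1.
  |p(1)| = 1.
Check: |p(1)| = 1 ≤ 11 = M_tri(1). ✓ Equality does not hold at z = 1 (the coefficients have mixed signs, so the terms do not all align in phase there).

M_tri(1) = 11; |p(1)| = 1; equality at z=1: no.


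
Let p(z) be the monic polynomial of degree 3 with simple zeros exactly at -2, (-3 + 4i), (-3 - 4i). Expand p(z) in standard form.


The polynomial is p(z) = ∏_{α ∈ S} (z − α), where S = {-2, (-3 + 4i), (-3 - 4i)}.
Expanding the product yields: p(z) = z^3 + 8·z^2 + 37·z + 50.
Note conjugate pairs combine to real quadratics: (z − (-3+4i))(z − (-3−4i)) = z² + 6z + 25.
The resulting polynomial has degree 3 and real coefficients as required.

p(z) = z^3 + 8·z^2 + 37·z + 50.


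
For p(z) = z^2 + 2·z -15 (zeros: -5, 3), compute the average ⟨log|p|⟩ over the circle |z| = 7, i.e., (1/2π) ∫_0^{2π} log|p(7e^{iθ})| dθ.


Zeros: -5, 3; r = 7.
Inside |z| < r: -5, 3. Outside (|z| ≥ r): ∅.
p(0) = -15, so log|p(0)| = log(15) = 2.7081.
Apply Jensen: I(r) = log|p(0)| + Σ_k log(r/|z_k|), summed over zeros inside |z| < r.
  log(r/|z_k|) for z_k = -5: log(7/5) = 0.3365
  log(r/|z_k|) for z_k = 3: log(7/3) = 0.8473
Sum over inside zeros: 1.1838.
I(r) = log|p(0)| + (inside sum) = 2.7081 + 1.1838 = 3.8918.
Closed form (all zeros inside, monic): I(r) = n·log(r) = 2·log(7) = 3.8918. ✓

I(r) ≈ 3.8918.


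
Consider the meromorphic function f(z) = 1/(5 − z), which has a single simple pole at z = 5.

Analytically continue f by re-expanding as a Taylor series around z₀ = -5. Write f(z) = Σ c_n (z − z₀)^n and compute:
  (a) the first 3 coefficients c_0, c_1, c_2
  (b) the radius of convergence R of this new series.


Let w = z − z₀, so z = z₀ + w.
Then 5 − z = 5 − (z₀ + w) = (5 − z₀) − w = 10 − w.
f(z) = 1/(10 − w) = (1/(10)) · 1/(1 − w/(10)) = Σ_{n≥0} w^n / (10)^(n+1).
So c_n = 1/(10)^(n+1):
  c_0 = 1/(10)^1 = 1/10.
  c_1 = 1/(10)^2 = 1/100.
  c_2 = 1/(10)^3 = 1/1000.
The series is valid for |w/d| < 1, i.e. |z − z₀| < |d|.
Radius of convergence: R = |5 − z₀| = |10| = 10 (distance from z₀ to the singularity z = 5).

c_0 = 1/10, c_1 = 1/100, c_2 = 1/1000; R = 10.


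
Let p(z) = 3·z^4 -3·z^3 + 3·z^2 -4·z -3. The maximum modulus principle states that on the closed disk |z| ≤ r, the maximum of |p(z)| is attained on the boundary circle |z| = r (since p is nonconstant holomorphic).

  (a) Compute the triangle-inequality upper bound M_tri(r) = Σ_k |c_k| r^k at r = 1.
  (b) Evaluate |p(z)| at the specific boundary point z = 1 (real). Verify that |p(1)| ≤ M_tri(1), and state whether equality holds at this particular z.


Coefficients: c_0 = -3, c_1 = -4, c_2 = 3, c_3 = -3, c_4 = 3. Radius r = 1.
Part (a). Triangle bound: M_tri(r) = Σ_k |c_k| r^k
  = |-3|·1^0 + |-4|·1^1 + |3|·1^2 + |-3|·1^3 + |3|·1^4
  = 3 + 4 + 3 + 3 + 3 = 16.
This bounds M(r) := max_{|z|=r} |p(z)| from above; equality holds iff all terms c_k z^k can be made to align in phase at a single z on |z|=r.
Part (b). At z = 1 (real, on the circle |z| = r):
  p(1) = (-3)·1^0 + (-4)·1^1 + (3)·1^2 + (-3)·1^3 + (3)·1^4 = -4.
  |p(1)| = 4.
Check: |p(1)| = 4 ≤ 16 = M_tri(1). ✓ Equality does not hold at z = 1 (the coefficients have mixed signs, so the terms do not all align in phase there).

M_tri(1) = 16; |p(1)| = 4; equality at z=1: no.


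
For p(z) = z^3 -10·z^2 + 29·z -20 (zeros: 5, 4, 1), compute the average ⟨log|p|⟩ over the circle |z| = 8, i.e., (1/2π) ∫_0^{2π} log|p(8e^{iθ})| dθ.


Zeros: 1, 4, 5; r = 8.
Inside |z| < r: 1, 4, 5. Outside (|z| ≥ r): ∅.
p(0) = -20, so log|p(0)| = log(20) = 2.9957.
Apply Jensen: I(r) = log|p(0)| + Σ_k log(r/|z_k|), summed over zeros inside |z| < r.
  log(r/|z_k|) for z_k = 5: log(8/5) = 0.4700
  log(r/|z_k|) for z_k = 4: log(8/4) = 0.6931
  log(r/|z_k|) for z_k = 1: log(8/1) = 2.0794
Sum over inside zeros: 3.2426.
I(r) = log|p(0)| + (inside sum) = 2.9957 + 3.2426 = 6.2383.
Closed form (all zeros inside, monic): I(r) = n·log(r) = 3·log(8) = 6.2383. ✓

I(r) ≈ 6.2383.
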